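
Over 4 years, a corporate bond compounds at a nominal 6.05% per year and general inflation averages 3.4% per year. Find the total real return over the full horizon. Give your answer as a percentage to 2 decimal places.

10.65%

The annual real rate is (1+6.05%)/(1+3.4%) − 1 = 2.5629%.
Compounded over 4 years: (1 + 0.025629)^4 − 1 ≈ 0.10652.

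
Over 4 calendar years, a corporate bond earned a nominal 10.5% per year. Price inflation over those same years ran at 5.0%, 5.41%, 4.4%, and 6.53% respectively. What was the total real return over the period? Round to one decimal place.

Cumulative inflation factor: 1.050 × 1.0541 × 1.044 × 1.0653 ≈ 1.23096.
Nominal growth factor: 1.49090. Real growth factor = 1.49090 / 1.23096 ≈ 1.21117.
Total real return ≈ 21.1171%.

21.1%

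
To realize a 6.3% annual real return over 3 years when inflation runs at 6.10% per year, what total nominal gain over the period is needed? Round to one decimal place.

Required annual nominal rate: (1+6.3%)(1+6.10%) − 1 = 12.7843%.
Cumulative over 3 years: (1 + 0.127843)^3 − 1 ≈ 0.43465.

43.5%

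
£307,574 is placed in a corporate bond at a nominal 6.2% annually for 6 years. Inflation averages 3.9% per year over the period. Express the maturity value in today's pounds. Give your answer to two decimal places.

£350,754.65

Nominal value at maturity: £307,574 × (1 + 6.2%)^6 ≈ £441,262.20.
Price-level factor over 6 years: (1 + 3.9%)^6 ≈ 1.2580366265.
The maturity value deflated by that factor is the answer in today's purchasing power.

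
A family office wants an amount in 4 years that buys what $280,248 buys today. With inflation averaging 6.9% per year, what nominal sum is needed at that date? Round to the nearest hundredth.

$365,976.62

Cumulative price-level factor: (1+6.9%)^4 ≈ 1.3059027031.
Multiplying $280,248 by the price-level factor gives the future nominal sum.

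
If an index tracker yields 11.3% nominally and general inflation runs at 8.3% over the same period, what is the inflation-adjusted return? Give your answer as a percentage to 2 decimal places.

2.77%

Real return via the Fisher equation: (1 + 11.3%)/(1 + 8.3%) − 1 = 1.113/1.083 − 1 ≈ 0.02770.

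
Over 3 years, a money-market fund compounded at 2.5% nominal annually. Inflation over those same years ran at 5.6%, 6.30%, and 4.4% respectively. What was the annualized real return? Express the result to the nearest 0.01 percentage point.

-2.78%

Cumulative inflation factor: 1.056 × 1.0630 × 1.044 ≈ 1.17192.
Nominal growth factor: 1.07689. Real growth factor = 1.07689 / 1.17192 ≈ 0.91891.
Annualized: 0.91891^(1/3) − 1 ≈ -0.02779.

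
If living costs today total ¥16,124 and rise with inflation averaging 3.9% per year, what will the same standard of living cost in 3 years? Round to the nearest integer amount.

¥18,085

Cumulative price-level factor: (1+3.9%)^3 = 1.121622319.
Multiplying ¥16,124 by the price-level factor gives the future nominal sum.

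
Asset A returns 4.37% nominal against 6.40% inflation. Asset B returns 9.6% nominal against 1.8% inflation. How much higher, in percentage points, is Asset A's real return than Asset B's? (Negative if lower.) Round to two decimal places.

-9.57

Asset A real return: 1.0437/1.0640 − 1 = -1.908%.
Asset B real return: 1.096/1.018 − 1 = 7.662%.
Difference: -1.908 − 7.662 = -9.570 pp.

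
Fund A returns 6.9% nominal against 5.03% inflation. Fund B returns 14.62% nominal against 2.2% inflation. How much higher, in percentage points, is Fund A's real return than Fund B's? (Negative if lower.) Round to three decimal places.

Fund A real return: 1.069/1.0503 − 1 = 1.7804%.
Fund B real return: 1.1462/1.022 − 1 = 12.1526%.
Difference: 1.7804 − 12.1526 = -10.3722 pp.

-10.372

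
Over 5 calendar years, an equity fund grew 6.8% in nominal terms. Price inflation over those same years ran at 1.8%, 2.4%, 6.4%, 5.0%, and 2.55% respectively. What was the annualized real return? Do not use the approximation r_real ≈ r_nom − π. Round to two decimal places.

-2.21%

Cumulative inflation factor: 1.018 × 1.024 × 1.064 × 1.050 × 1.0255 ≈ 1.19430.
Nominal growth factor: 1.06800. Real growth factor = 1.06800 / 1.19430 ≈ 0.89425.
Annualized: 0.89425^(1/5) − 1 ≈ -0.02211.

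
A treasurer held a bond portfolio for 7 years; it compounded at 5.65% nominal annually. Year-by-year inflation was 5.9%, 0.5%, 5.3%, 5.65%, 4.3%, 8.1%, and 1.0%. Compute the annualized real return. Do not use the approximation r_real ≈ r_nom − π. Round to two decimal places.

1.23%

Cumulative inflation factor: 1.059 × 1.005 × 1.053 × 1.0565 × 1.043 × 1.081 × 1.010 ≈ 1.34831.
Nominal growth factor: 1.46922. Real growth factor = 1.46922 / 1.34831 ≈ 1.08967.
Annualized: 1.08967^(1/7) − 1 ≈ 0.01234.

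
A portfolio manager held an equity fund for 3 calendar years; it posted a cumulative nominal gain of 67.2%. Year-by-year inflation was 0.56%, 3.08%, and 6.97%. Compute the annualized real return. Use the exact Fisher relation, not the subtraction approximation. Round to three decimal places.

Cumulative inflation factor: 1.0056 × 1.0308 × 1.0697 ≈ 1.10882.
Nominal growth factor: 1.67200. Real growth factor = 1.67200 / 1.10882 ≈ 1.50791.
Annualized: 1.50791^(1/3) − 1 ≈ 0.14672.

14.672%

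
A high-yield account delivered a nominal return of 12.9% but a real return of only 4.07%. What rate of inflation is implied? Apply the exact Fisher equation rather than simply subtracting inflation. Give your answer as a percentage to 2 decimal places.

From (1+r_nom) = (1+r_real)(1+π), we get 1+π = (1 + 12.9%)/(1 + 4.07%) = 1.129/1.0407 ≈ 1.08485.
So π ≈ 8.4847%.

8.48%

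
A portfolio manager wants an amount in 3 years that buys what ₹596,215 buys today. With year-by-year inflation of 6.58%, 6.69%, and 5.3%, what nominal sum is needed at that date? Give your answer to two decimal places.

₹713,889.02

Cumulative price-level factor: 1.0658 × 1.0669 × 1.053 ≈ 1.1973684271.
Multiplying ₹596,215 by the price-level factor gives the future nominal sum.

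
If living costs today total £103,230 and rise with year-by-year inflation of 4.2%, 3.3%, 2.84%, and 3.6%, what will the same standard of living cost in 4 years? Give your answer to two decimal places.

Cumulative price-level factor: 1.042 × 1.033 × 1.0284 × 1.036 ≈ 1.1468057554.
The nominal amount required is £103,230 scaled up by that factor.

£118,384.76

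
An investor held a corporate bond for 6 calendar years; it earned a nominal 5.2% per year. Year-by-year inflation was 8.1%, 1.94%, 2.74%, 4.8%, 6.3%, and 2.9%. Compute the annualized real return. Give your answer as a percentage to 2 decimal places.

0.73%

Cumulative inflation factor: 1.081 × 1.0194 × 1.0274 × 1.048 × 1.063 × 1.029 ≈ 1.29784.
Nominal growth factor: 1.35548. Real growth factor = 1.35548 / 1.29784 ≈ 1.04442.
Annualized: 1.04442^(1/6) − 1 ≈ 0.00727.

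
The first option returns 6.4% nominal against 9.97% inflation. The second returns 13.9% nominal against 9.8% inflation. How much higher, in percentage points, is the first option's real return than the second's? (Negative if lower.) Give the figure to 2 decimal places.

-6.98

The first option real return: 1.064/1.0997 − 1 = -3.246%.
The second real return: 1.139/1.098 − 1 = 3.734%.
Difference: -3.246 − 3.734 = -6.980 pp.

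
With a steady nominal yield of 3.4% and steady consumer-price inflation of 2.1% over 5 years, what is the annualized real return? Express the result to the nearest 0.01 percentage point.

With constant rates the annual real return is the same each year: (1+3.4%)/(1+2.1%) − 1 = 0.01273.

1.27%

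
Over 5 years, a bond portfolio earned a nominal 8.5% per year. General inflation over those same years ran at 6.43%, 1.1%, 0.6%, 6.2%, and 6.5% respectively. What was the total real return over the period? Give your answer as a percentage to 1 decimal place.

Cumulative inflation factor: 1.0643 × 1.011 × 1.006 × 1.062 × 1.065 ≈ 1.22430.
Nominal growth factor: 1.50366. Real growth factor = 1.50366 / 1.22430 ≈ 1.22818.
Total real return ≈ 22.8178%.

22.8%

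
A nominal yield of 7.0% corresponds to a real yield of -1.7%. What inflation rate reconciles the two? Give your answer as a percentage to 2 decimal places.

8.85%

From (1+r_nom) = (1+r_real)(1+π), we get 1+π = (1 + 7.0%)/(1 − 1.7%) = 1.070/0.983 ≈ 1.08850.
So π ≈ 8.8505%.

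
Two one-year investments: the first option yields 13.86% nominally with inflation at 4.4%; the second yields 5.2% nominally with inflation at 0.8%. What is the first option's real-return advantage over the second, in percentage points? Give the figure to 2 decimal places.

The first option real return: 1.1386/1.044 − 1 = 9.061%.
The second real return: 1.052/1.008 − 1 = 4.365%.
Difference: 9.061 − 4.365 = 4.696 pp.

4.70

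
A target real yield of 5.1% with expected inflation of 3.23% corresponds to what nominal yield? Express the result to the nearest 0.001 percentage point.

8.495%

By the Fisher equation, 1 + r_nom = (1 + 5.1%)(1 + 3.23%) = 1.051 × 1.0323 = 1.0849473.
So r_nom = 8.49473%.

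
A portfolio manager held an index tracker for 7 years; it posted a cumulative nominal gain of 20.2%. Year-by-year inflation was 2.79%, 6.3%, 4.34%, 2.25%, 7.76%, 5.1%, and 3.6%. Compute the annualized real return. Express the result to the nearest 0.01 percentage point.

Cumulative inflation factor: 1.0279 × 1.063 × 1.0434 × 1.0225 × 1.0776 × 1.051 × 1.036 ≈ 1.36779.
Nominal growth factor: 1.20200. Real growth factor = 1.20200 / 1.36779 ≈ 0.87879.
Annualized: 0.87879^(1/7) − 1 ≈ -0.01829.

-1.83%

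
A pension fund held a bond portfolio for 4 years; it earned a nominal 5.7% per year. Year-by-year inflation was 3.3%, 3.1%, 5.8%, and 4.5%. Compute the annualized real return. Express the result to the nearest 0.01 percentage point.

1.47%

Cumulative inflation factor: 1.033 × 1.031 × 1.058 × 1.045 ≈ 1.17750.
Nominal growth factor: 1.24825. Real growth factor = 1.24825 / 1.17750 ≈ 1.06008.
Annualized: 1.06008^(1/4) − 1 ≈ 0.01469.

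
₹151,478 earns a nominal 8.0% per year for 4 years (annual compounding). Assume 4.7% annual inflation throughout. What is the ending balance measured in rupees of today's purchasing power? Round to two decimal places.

Nominal value at maturity: ₹151,478 × (1 + 8.0%)^4 ≈ ₹206,084.15.
Price-level factor over 4 years: (1 + 4.7%)^4 ≈ 1.2016741717.
The maturity value deflated by that factor is the answer in today's purchasing power.

₹171,497.53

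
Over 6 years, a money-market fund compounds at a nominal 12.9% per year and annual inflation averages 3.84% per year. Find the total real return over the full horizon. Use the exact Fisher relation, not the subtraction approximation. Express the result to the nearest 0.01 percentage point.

The annual real rate is (1+12.9%)/(1+3.84%) − 1 = 8.7250%.
Compounded over 6 years: (1 + 0.087250)^6 − 1 ≈ 0.65187.

65.19%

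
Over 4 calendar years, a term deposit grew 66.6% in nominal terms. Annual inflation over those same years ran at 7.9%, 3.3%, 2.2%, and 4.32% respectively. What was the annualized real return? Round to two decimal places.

8.81%

Cumulative inflation factor: 1.079 × 1.033 × 1.022 × 1.0432 ≈ 1.18834.
Nominal growth factor: 1.66600. Real growth factor = 1.66600 / 1.18834 ≈ 1.40196.
Annualized: 1.40196^(1/4) − 1 ≈ 0.08814.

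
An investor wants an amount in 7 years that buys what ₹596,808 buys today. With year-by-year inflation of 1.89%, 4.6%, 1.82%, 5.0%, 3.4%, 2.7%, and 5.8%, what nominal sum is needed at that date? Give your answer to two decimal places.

₹764,006.27

Cumulative price-level factor: 1.0189 × 1.046 × 1.0182 × 1.050 × 1.034 × 1.027 × 1.058 ≈ 1.2801542094.
Multiplying ₹596,808 by the price-level factor gives the future nominal sum.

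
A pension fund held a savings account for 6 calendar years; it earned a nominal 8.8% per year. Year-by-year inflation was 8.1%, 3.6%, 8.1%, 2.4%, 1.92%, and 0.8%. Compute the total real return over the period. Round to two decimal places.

30.24%

Cumulative inflation factor: 1.081 × 1.036 × 1.081 × 1.024 × 1.0192 × 1.008 ≈ 1.27359.
Nominal growth factor: 1.65872. Real growth factor = 1.65872 / 1.27359 ≈ 1.30239.
Total real return ≈ 30.2394%.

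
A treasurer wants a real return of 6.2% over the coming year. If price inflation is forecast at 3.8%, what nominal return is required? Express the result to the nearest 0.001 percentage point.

10.236%

By the Fisher equation, 1 + r_nom = (1 + 6.2%)(1 + 3.8%) = 1.062 × 1.038 = 1.102356.
So r_nom = 10.2356%.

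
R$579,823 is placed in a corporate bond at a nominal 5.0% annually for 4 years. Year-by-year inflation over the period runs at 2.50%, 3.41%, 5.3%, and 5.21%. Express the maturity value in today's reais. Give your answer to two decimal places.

Nominal value at maturity: R$579,823 × (1 + 5.0%)^4 ≈ R$704,778.48.
Price-level factor over 4 years: 1.0250 × 1.0341 × 1.053 × 1.0521 ≈ 1.1742803546.
The maturity value deflated by that factor is the answer in today's purchasing power.

R$600,179.06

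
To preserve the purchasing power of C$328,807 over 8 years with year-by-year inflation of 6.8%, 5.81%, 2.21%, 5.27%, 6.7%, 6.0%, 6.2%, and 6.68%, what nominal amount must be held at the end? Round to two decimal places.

Cumulative price-level factor: 1.068 × 1.0581 × 1.0221 × 1.0527 × 1.067 × 1.060 × 1.062 × 1.0668 ≈ 1.5580227208.
The nominal amount required is C$328,807 scaled up by that factor.

C$512,288.78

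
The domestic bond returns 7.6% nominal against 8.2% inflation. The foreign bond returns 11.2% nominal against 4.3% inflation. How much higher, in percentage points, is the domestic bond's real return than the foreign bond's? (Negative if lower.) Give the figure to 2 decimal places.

The domestic bond real return: 1.076/1.082 − 1 = -0.555%.
The foreign bond real return: 1.112/1.043 − 1 = 6.616%.
Difference: -0.555 − 6.616 = -7.171 pp.

-7.17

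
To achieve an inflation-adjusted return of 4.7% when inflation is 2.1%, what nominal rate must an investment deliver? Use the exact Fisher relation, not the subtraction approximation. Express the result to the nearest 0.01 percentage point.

By the Fisher equation, 1 + r_nom = (1 + 4.7%)(1 + 2.1%) = 1.047 × 1.021 = 1.068987.
So r_nom = 6.8987%.

6.90%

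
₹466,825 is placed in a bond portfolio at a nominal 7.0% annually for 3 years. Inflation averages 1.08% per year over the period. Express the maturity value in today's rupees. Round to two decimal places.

Nominal value at maturity: ₹466,825 × (1 + 7.0%)^3 ≈ ₹571,880.70.
Price-level factor over 3 years: (1 + 1.08%)^3 ≈ 1.0327511797.
The maturity value deflated by that factor is the answer in today's purchasing power.

₹553,744.90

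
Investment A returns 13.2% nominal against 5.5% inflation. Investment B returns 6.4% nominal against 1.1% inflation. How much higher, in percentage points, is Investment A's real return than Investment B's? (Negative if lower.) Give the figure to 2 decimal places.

Investment A real return: 1.132/1.055 − 1 = 7.299%.
Investment B real return: 1.064/1.011 − 1 = 5.242%.
Difference: 7.299 − 5.242 = 2.057 pp.

2.06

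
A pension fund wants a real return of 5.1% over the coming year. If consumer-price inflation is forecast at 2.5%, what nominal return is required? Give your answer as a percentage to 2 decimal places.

By the Fisher equation, 1 + r_nom = (1 + 5.1%)(1 + 2.5%) = 1.051 × 1.025 = 1.077275.
So r_nom = 7.7275%.

7.73%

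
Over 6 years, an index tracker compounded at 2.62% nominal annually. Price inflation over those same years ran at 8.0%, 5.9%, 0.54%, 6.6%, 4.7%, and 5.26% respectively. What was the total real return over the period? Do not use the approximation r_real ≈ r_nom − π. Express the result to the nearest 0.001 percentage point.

Cumulative inflation factor: 1.080 × 1.059 × 1.0054 × 1.066 × 1.047 × 1.0526 ≈ 1.35091.
Nominal growth factor: 1.16786. Real growth factor = 1.16786 / 1.35091 ≈ 0.86450.
Total real return ≈ -13.5498%.

-13.550%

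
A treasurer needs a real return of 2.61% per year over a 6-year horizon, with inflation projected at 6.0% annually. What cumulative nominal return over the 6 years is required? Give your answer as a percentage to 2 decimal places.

65.57%

Required annual nominal rate: (1+2.61%)(1+6.0%) − 1 = 8.7666%.
Cumulative over 6 years: (1 + 0.087666)^6 − 1 ≈ 0.65567.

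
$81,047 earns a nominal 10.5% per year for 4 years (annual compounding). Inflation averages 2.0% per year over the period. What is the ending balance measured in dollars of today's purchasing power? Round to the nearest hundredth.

Nominal value at maturity: $81,047 × (1 + 10.5%)^4 ≈ $120,833.14.
Price-level factor over 4 years: (1 + 2.0%)^4 = 1.08243216.
The maturity value deflated by that factor is the answer in today's purchasing power.

$111,631.14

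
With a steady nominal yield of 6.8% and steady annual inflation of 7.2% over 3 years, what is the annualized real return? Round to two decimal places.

-0.37%

With constant rates the annual real return is the same each year: (1+6.8%)/(1+7.2%) − 1 = -0.00373.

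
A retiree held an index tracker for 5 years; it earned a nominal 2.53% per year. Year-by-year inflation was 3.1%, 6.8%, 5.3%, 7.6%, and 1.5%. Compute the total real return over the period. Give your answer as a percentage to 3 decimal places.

-10.522%

Cumulative inflation factor: 1.031 × 1.068 × 1.053 × 1.076 × 1.015 ≈ 1.26630.
Nominal growth factor: 1.13306. Real growth factor = 1.13306 / 1.26630 ≈ 0.89478.
Total real return ≈ -10.5216%.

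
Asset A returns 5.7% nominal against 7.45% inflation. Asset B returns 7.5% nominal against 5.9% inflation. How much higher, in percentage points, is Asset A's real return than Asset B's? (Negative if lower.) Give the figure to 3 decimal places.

-3.140

Asset A real return: 1.057/1.0745 − 1 = -1.6287%.
Asset B real return: 1.075/1.059 − 1 = 1.5109%.
Difference: -1.6287 − 1.5109 = -3.1396 pp.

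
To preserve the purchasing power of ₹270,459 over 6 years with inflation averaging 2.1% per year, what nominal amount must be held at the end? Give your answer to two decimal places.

₹306,376.81

Cumulative price-level factor: (1+2.1%)^6 ≈ 1.1328031618.
Multiplying ₹270,459 by the price-level factor gives the future nominal sum.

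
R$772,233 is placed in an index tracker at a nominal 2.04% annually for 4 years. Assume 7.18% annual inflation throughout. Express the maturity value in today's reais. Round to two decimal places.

Nominal value at maturity: R$772,233 × (1 + 2.04%)^4 ≈ R$837,201.81.
Price-level factor over 4 years: (1 + 7.18%)^4 ≈ 1.3196386014.
The maturity value deflated by that factor is the answer in today's purchasing power.

R$634,417.49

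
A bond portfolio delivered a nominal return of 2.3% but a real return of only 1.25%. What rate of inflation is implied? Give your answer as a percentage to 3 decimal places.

From (1+r_nom) = (1+r_real)(1+π), we get 1+π = (1 + 2.3%)/(1 + 1.25%) = 1.023/1.0125 ≈ 1.01037.
So π ≈ 1.0370%.

1.037%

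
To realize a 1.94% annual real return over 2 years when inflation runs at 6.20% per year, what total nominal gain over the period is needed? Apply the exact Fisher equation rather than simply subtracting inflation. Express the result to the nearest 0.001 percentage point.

Required annual nominal rate: (1+1.94%)(1+6.20%) − 1 = 8.26028%.
Cumulative over 2 years: (1 + 0.0826028)^2 − 1 ≈ 0.17203.

17.203%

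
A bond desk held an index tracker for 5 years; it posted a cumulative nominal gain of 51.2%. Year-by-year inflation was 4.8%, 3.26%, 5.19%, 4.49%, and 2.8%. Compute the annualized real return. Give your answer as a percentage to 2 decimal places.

4.34%

Cumulative inflation factor: 1.048 × 1.0326 × 1.0519 × 1.0449 × 1.028 ≈ 1.22274.
Nominal growth factor: 1.51200. Real growth factor = 1.51200 / 1.22274 ≈ 1.23656.
Annualized: 1.23656^(1/5) − 1 ≈ 0.04338.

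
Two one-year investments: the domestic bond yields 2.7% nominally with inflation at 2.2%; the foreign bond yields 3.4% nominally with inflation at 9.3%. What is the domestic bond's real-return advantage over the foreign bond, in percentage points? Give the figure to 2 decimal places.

5.89

The domestic bond real return: 1.027/1.022 − 1 = 0.489%.
The foreign bond real return: 1.034/1.093 − 1 = -5.398%.
Difference: 0.489 − (-5.398) = 5.887 pp.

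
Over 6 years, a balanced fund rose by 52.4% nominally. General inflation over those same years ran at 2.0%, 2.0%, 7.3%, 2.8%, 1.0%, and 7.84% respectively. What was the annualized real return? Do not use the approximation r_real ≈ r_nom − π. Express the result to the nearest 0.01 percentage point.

Cumulative inflation factor: 1.020 × 1.020 × 1.073 × 1.028 × 1.010 × 1.0784 ≈ 1.24996.
Nominal growth factor: 1.52400. Real growth factor = 1.52400 / 1.24996 ≈ 1.21924.
Annualized: 1.21924^(1/6) − 1 ≈ 0.03359.

3.36%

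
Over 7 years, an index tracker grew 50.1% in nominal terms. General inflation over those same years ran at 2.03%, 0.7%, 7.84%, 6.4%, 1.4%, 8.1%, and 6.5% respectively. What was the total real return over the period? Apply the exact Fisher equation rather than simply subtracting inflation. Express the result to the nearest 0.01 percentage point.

Cumulative inflation factor: 1.0203 × 1.007 × 1.0784 × 1.064 × 1.014 × 1.081 × 1.065 ≈ 1.37623.
Nominal growth factor: 1.50100. Real growth factor = 1.50100 / 1.37623 ≈ 1.09066.
Total real return ≈ 9.0658%.

9.07%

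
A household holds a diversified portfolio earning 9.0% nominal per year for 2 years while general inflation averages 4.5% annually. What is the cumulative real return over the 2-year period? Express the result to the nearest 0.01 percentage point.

The annual real rate is (1+9.0%)/(1+4.5%) − 1 = 4.3062%.
Compounded over 2 years: (1 + 0.043062)^2 − 1 ≈ 0.08798.

8.80%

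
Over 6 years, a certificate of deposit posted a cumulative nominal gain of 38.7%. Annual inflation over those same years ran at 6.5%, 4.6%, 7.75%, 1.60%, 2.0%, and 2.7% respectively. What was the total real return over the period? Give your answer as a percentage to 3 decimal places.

Cumulative inflation factor: 1.065 × 1.046 × 1.0775 × 1.0160 × 1.020 × 1.027 ≈ 1.27751.
Nominal growth factor: 1.38700. Real growth factor = 1.38700 / 1.27751 ≈ 1.08571.
Total real return ≈ 8.5709%.

8.571%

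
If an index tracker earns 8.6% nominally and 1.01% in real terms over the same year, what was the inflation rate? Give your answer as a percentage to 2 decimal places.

From (1+r_nom) = (1+r_real)(1+π), we get 1+π = (1 + 8.6%)/(1 + 1.01%) = 1.086/1.0101 ≈ 1.07514.
So π ≈ 7.5141%.

7.51%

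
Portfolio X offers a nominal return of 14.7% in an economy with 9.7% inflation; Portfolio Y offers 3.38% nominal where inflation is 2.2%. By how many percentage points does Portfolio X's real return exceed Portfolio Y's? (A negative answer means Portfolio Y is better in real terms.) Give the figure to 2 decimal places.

Portfolio X real return: 1.147/1.097 − 1 = 4.558%.
Portfolio Y real return: 1.0338/1.022 − 1 = 1.155%.
Difference: 4.558 − 1.155 = 3.403 pp.

3.40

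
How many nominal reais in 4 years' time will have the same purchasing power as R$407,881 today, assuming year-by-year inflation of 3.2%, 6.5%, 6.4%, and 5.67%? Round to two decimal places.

R$504,029.69

Cumulative price-level factor: 1.032 × 1.065 × 1.064 × 1.0567 ≈ 1.2357272975.
Multiplying R$407,881 by the price-level factor gives the future nominal sum.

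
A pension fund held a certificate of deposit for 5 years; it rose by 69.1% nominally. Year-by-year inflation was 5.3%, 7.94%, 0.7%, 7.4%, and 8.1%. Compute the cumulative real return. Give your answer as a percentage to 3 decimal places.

Cumulative inflation factor: 1.053 × 1.0794 × 1.007 × 1.074 × 1.081 ≈ 1.32883.
Nominal growth factor: 1.69100. Real growth factor = 1.69100 / 1.32883 ≈ 1.27255.
Total real return ≈ 27.2546%.

27.255%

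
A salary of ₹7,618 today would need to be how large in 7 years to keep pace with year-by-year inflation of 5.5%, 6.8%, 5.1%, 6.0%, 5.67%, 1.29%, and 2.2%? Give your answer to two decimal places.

₹10,460.26

Cumulative price-level factor: 1.055 × 1.068 × 1.051 × 1.060 × 1.0567 × 1.0129 × 1.022 ≈ 1.3730977894.
The nominal amount required is ₹7,618 scaled up by that factor.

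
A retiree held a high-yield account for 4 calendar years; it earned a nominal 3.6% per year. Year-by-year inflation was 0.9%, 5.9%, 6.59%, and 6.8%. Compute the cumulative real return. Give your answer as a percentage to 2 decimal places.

Cumulative inflation factor: 1.009 × 1.059 × 1.0659 × 1.068 ≈ 1.21640.
Nominal growth factor: 1.15196. Real growth factor = 1.15196 / 1.21640 ≈ 0.94703.
Total real return ≈ -5.2969%.

-5.30%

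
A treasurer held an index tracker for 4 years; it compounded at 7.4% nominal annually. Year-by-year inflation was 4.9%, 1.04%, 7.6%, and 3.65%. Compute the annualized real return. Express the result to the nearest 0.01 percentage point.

Cumulative inflation factor: 1.049 × 1.0104 × 1.076 × 1.0365 ≈ 1.18209.
Nominal growth factor: 1.33051. Real growth factor = 1.33051 / 1.18209 ≈ 1.12556.
Annualized: 1.12556^(1/4) − 1 ≈ 0.03001.

3.00%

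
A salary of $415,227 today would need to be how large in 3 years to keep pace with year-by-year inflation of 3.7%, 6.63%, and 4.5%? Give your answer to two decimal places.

$479,799.78

Cumulative price-level factor: 1.037 × 1.0663 × 1.045 = 1.1555119895.
Multiplying $415,227 by the price-level factor gives the future nominal sum.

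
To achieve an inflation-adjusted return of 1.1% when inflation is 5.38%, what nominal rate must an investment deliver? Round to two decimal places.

By the Fisher equation, 1 + r_nom = (1 + 1.1%)(1 + 5.38%) = 1.011 × 1.0538 = 1.0653918.
So r_nom = 6.53918%.

6.54%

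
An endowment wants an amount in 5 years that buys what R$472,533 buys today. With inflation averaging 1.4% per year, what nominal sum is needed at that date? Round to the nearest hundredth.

Cumulative price-level factor: (1+1.4%)^5 ≈ 1.0719876326.
Multiplying R$472,533 by the price-level factor gives the future nominal sum.

R$506,549.53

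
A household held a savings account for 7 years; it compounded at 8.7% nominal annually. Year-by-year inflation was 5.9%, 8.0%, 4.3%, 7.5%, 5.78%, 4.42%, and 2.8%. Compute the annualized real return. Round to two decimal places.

Cumulative inflation factor: 1.059 × 1.080 × 1.043 × 1.075 × 1.0578 × 1.0442 × 1.028 ≈ 1.45611.
Nominal growth factor: 1.79311. Real growth factor = 1.79311 / 1.45611 ≈ 1.23144.
Annualized: 1.23144^(1/7) − 1 ≈ 0.03019.

3.02%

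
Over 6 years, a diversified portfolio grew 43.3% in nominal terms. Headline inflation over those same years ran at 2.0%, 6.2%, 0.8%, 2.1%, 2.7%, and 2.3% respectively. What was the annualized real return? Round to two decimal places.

3.42%

Cumulative inflation factor: 1.020 × 1.062 × 1.008 × 1.021 × 1.027 × 1.023 ≈ 1.17127.
Nominal growth factor: 1.43300. Real growth factor = 1.43300 / 1.17127 ≈ 1.22346.
Annualized: 1.22346^(1/6) − 1 ≈ 0.03418.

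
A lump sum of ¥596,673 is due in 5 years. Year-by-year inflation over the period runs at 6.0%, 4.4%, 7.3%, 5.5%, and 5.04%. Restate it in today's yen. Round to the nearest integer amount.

Price-level factor over 5 years: 1.060 × 1.044 × 1.073 × 1.055 × 1.0504 ≈ 1.3158708268.
Purchasing power today: ¥596,673 divided by that factor.

¥453,443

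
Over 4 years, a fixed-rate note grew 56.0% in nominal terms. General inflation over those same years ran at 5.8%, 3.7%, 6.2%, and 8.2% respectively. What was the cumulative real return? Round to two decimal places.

Cumulative inflation factor: 1.058 × 1.037 × 1.062 × 1.082 ≈ 1.26071.
Nominal growth factor: 1.56000. Real growth factor = 1.56000 / 1.26071 ≈ 1.23740.
Total real return ≈ 23.7395%.

23.74%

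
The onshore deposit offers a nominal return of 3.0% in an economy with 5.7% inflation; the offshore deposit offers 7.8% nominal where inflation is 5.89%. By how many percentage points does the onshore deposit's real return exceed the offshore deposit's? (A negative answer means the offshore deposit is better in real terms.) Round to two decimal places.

-4.36

The onshore deposit real return: 1.030/1.057 − 1 = -2.554%.
The offshore deposit real return: 1.078/1.0589 − 1 = 1.804%.
Difference: -2.554 − 1.804 = -4.358 pp.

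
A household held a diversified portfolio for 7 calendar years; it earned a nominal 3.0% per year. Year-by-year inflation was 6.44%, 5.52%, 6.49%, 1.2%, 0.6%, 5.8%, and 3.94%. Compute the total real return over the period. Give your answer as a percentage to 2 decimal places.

Cumulative inflation factor: 1.0644 × 1.0552 × 1.0649 × 1.012 × 1.006 × 1.058 × 1.0394 ≈ 1.33905.
Nominal growth factor: 1.22987. Real growth factor = 1.22987 / 1.33905 ≈ 0.91847.
Total real return ≈ -8.1529%.

-8.15%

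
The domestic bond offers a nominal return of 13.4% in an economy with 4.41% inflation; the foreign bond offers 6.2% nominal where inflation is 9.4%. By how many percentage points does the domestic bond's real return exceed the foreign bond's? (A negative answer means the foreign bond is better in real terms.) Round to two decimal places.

11.54

The domestic bond real return: 1.134/1.0441 − 1 = 8.610%.
The foreign bond real return: 1.062/1.094 − 1 = -2.925%.
Difference: 8.610 − (-2.925) = 11.535 pp.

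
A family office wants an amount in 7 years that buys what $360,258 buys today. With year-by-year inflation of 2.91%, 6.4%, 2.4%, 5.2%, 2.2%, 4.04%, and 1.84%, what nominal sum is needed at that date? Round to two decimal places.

$460,148.66

Cumulative price-level factor: 1.0291 × 1.064 × 1.024 × 1.052 × 1.022 × 1.0404 × 1.0184 ≈ 1.2772753551.
The nominal amount required is $360,258 scaled up by that factor.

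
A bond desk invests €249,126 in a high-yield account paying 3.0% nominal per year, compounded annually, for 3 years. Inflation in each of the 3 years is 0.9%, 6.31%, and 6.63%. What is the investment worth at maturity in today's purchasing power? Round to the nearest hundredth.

€238,004.98

Nominal value at maturity: €249,126 × (1 + 3.0%)^3 ≈ €272,226.71.
Price-level factor over 3 years: 1.009 × 1.0631 × 1.0663 ≈ 1.1437857818.
The maturity value deflated by that factor is the answer in today's purchasing power.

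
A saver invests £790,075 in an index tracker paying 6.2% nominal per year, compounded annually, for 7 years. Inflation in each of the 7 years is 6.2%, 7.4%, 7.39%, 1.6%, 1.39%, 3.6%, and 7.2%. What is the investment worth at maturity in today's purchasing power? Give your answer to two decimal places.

£859,021.28

Nominal value at maturity: £790,075 × (1 + 6.2%)^7 ≈ £1,203,760.08.
Price-level factor over 7 years: 1.062 × 1.074 × 1.0739 × 1.016 × 1.0139 × 1.036 × 1.072 ≈ 1.4013157790.
Dividing the nominal maturity value by the price-level factor gives the value in today's money.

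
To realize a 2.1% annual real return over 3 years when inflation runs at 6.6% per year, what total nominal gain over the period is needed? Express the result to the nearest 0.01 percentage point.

28.93%

Required annual nominal rate: (1+2.1%)(1+6.6%) − 1 = 8.8386%.
Cumulative over 3 years: (1 + 0.088386)^3 − 1 ≈ 0.28928.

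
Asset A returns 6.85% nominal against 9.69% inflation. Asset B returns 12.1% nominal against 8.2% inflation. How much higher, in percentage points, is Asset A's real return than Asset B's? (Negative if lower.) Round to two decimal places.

Asset A real return: 1.0685/1.0969 − 1 = -2.589%.
Asset B real return: 1.121/1.082 − 1 = 3.604%.
Difference: -2.589 − 3.604 = -6.193 pp.

-6.19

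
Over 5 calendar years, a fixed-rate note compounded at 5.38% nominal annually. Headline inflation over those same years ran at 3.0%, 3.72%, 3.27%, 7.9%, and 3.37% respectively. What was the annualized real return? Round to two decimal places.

Cumulative inflation factor: 1.030 × 1.0372 × 1.0327 × 1.079 × 1.0337 ≈ 1.23052.
Nominal growth factor: 1.29954. Real growth factor = 1.29954 / 1.23052 ≈ 1.05609.
Annualized: 1.05609^(1/5) − 1 ≈ 0.01097.

1.10%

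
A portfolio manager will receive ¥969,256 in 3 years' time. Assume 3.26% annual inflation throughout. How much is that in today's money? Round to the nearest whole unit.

Price-level factor over 3 years: (1 + 3.26%)^3 ≈ 1.1010229260.
Purchasing power today: ¥969,256 divided by that factor.

¥880,323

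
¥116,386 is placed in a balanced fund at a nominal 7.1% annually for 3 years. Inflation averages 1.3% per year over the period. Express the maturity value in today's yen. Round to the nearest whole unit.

¥137,544

Nominal value at maturity: ¥116,386 × (1 + 7.1%)^3 ≈ ¥142,978.
Price-level factor over 3 years: (1 + 1.3%)^3 = 1.039509197.
The maturity value deflated by that factor is the answer in today's purchasing power.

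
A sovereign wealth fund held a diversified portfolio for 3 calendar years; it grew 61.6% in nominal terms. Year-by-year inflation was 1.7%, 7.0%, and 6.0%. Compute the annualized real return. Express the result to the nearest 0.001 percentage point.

Cumulative inflation factor: 1.017 × 1.070 × 1.060 ≈ 1.15348.
Nominal growth factor: 1.61600. Real growth factor = 1.61600 / 1.15348 ≈ 1.40098.
Annualized: 1.40098^(1/3) − 1 ≈ 0.11895.

11.895%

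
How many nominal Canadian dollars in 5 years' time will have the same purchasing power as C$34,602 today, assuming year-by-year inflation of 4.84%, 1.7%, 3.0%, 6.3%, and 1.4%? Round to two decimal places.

C$40,959.78

Cumulative price-level factor: 1.0484 × 1.017 × 1.030 × 1.063 × 1.014 ≈ 1.1837402350.
The nominal amount required is C$34,602 scaled up by that factor.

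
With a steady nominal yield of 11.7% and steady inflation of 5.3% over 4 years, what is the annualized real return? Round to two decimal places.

6.08%

With constant rates the annual real return is the same each year: (1+11.7%)/(1+5.3%) − 1 = 0.06078.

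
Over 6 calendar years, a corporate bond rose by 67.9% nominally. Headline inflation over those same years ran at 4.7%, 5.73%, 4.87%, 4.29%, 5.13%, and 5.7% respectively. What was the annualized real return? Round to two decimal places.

Cumulative inflation factor: 1.047 × 1.0573 × 1.0487 × 1.0429 × 1.0513 × 1.057 ≈ 1.34537.
Nominal growth factor: 1.67900. Real growth factor = 1.67900 / 1.34537 ≈ 1.24799.
Annualized: 1.24799^(1/6) − 1 ≈ 0.03761.

3.76%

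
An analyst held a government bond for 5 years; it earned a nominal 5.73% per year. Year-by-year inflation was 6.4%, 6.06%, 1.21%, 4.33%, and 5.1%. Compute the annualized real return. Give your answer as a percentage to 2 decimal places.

1.08%

Cumulative inflation factor: 1.064 × 1.0606 × 1.0121 × 1.0433 × 1.051 ≈ 1.25236.
Nominal growth factor: 1.32127. Real growth factor = 1.32127 / 1.25236 ≈ 1.05502.
Annualized: 1.05502^(1/5) − 1 ≈ 0.01077.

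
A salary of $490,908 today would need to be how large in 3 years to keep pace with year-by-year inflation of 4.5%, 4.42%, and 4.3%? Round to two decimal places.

Cumulative price-level factor: 1.045 × 1.0442 × 1.043 = 1.138110127.
The nominal amount required is $490,908 scaled up by that factor.

$558,707.37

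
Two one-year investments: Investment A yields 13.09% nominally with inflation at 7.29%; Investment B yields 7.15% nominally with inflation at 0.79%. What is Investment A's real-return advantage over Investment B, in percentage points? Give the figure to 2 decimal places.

Investment A real return: 1.1309/1.0729 − 1 = 5.406%.
Investment B real return: 1.0715/1.0079 − 1 = 6.310%.
Difference: 5.406 − 6.310 = -0.904 pp.

-0.90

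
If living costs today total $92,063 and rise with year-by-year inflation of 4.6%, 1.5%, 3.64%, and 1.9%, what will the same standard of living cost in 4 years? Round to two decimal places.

Cumulative price-level factor: 1.046 × 1.015 × 1.0364 × 1.019 ≈ 1.1212418908.
The nominal amount required is $92,063 scaled up by that factor.

$103,224.89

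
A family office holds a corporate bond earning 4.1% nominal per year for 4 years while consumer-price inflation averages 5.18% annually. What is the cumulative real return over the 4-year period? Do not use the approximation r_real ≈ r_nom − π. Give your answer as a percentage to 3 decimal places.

-4.044%

The annual real rate is (1+4.1%)/(1+5.18%) − 1 = -1.0268%.
Compounded over 4 years: (1 + -0.010268)^4 − 1 ≈ -0.04044.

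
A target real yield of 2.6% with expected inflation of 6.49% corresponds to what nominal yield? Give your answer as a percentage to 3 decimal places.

9.259%

By the Fisher equation, 1 + r_nom = (1 + 2.6%)(1 + 6.49%) = 1.026 × 1.0649 = 1.0925874.
So r_nom = 9.25874%.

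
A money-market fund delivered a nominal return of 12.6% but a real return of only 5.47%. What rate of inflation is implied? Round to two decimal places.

6.76%

From (1+r_nom) = (1+r_real)(1+π), we get 1+π = (1 + 12.6%)/(1 + 5.47%) = 1.126/1.0547 ≈ 1.06760.
So π ≈ 6.7602%.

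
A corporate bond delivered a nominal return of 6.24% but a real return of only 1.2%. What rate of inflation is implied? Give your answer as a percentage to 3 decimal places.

4.980%

From (1+r_nom) = (1+r_real)(1+π), we get 1+π = (1 + 6.24%)/(1 + 1.2%) = 1.0624/1.012 ≈ 1.04980.
So π ≈ 4.9802%.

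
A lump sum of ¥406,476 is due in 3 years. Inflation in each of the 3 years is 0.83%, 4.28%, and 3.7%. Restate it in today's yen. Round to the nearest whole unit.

Price-level factor over 3 years: 1.0083 × 1.0428 × 1.037 ≈ 1.0903590839.
Purchasing power today: ¥406,476 divided by that factor.

¥372,791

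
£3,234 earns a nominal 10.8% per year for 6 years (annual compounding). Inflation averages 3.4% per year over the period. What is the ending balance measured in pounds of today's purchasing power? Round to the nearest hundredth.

£4,896.16

Nominal value at maturity: £3,234 × (1 + 10.8%)^6 ≈ £5,983.82.
Price-level factor over 6 years: (1 + 3.4%)^6 ≈ 1.2221463992.
Dividing the nominal maturity value by the price-level factor gives the value in today's money.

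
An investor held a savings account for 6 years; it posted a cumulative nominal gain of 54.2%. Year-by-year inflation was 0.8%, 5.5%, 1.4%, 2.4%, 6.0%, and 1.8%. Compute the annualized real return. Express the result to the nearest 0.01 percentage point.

4.39%

Cumulative inflation factor: 1.008 × 1.055 × 1.014 × 1.024 × 1.060 × 1.018 ≈ 1.19153.
Nominal growth factor: 1.54200. Real growth factor = 1.54200 / 1.19153 ≈ 1.29414.
Annualized: 1.29414^(1/6) − 1 ≈ 0.04391.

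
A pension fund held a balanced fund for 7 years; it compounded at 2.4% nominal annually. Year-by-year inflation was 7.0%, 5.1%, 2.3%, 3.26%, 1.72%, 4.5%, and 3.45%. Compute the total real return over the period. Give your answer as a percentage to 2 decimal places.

-9.62%

Cumulative inflation factor: 1.070 × 1.051 × 1.023 × 1.0326 × 1.0172 × 1.045 × 1.0345 ≈ 1.30631.
Nominal growth factor: 1.18059. Real growth factor = 1.18059 / 1.30631 ≈ 0.90376.
Total real return ≈ -9.6242%.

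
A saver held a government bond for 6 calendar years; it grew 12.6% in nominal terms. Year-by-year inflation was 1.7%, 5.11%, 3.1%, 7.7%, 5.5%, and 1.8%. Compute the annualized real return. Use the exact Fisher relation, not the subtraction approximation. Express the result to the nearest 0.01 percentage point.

-2.05%

Cumulative inflation factor: 1.017 × 1.0511 × 1.031 × 1.077 × 1.055 × 1.018 ≈ 1.27479.
Nominal growth factor: 1.12600. Real growth factor = 1.12600 / 1.27479 ≈ 0.88328.
Annualized: 0.88328^(1/6) − 1 ≈ -0.02047.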